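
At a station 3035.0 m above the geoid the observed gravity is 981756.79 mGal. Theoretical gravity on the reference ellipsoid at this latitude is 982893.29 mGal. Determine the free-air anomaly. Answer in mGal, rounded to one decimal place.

Free-air correction = 0.3086 × 3035.0 = 936.60 mGal
Free-air anomaly = 981756.79 − 982893.29 + (936.60) = -199.90 mGal

-199.9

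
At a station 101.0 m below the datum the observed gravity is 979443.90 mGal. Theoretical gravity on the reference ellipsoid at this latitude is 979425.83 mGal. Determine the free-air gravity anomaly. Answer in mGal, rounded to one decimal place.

Free-air correction = 0.3086 × -101.0 = -31.17 mGal
Free-air anomaly = 979443.90 − 979425.83 + (-31.17) = -13.10 mGal

-13.1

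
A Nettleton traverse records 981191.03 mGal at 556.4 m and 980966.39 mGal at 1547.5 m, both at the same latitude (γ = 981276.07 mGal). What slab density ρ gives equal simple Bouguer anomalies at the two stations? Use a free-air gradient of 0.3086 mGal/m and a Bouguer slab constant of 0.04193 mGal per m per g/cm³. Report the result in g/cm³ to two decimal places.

1.95

Δg_obs = 980966.39 − 981191.03 = -224.64 mGal over Δh = 1547.5 − 556.4 = 991.1 m
Equal Bouguer anomalies ⇒ Δg_obs + (0.3086 − 0.04193ρ)·Δh = 0
0.3086 − 0.04193ρ = −Δg_obs/Δh = 0.22666
ρ = (0.3086 − 0.22666) / 0.04193 = 1.95 g/cm³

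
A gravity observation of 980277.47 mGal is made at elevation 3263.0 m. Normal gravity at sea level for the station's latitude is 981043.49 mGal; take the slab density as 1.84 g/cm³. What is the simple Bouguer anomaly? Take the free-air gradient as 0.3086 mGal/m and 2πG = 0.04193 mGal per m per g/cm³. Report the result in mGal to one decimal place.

-10.8

Free-air correction = 0.3086 × 3263.0 = 1006.96 mGal
Free-air anomaly = 980277.47 − 981043.49 + (1006.96) = 240.94 mGal
Bouguer slab correction = 0.04193 × 1.84 × 3263.0 = 251.74 mGal
Simple Bouguer anomaly = 240.94 − (251.74) = -10.80 mGal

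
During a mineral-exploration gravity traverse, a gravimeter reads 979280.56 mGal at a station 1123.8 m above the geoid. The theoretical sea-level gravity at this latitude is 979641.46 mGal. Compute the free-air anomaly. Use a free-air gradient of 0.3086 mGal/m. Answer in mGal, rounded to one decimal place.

Free-air correction = 0.3086 × 1123.8 = 346.80 mGal
Free-air anomaly = 979280.56 − 979641.46 + (346.80) = -14.10 mGal

-14.1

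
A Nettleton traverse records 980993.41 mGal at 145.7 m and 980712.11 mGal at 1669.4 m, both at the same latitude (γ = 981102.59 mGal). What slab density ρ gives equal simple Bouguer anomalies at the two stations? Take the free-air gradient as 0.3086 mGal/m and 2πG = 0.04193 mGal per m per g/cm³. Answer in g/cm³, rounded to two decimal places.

2.96

Δg_obs = 980712.11 − 980993.41 = -281.30 mGal over Δh = 1669.4 − 145.7 = 1523.7 m
Equal Bouguer anomalies ⇒ Δg_obs + (0.3086 − 0.04193ρ)·Δh = 0
0.3086 − 0.04193ρ = −Δg_obs/Δh = 0.18462
ρ = (0.3086 − 0.18462) / 0.04193 = 2.96 g/cm³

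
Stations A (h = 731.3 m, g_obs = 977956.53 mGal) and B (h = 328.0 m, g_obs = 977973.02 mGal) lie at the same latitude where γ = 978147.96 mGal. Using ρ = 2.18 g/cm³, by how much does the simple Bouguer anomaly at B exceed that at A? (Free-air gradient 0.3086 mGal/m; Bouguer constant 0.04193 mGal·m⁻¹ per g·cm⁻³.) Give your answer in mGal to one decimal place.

-71.1

Δg_SB(A) = 977956.53 − 978147.96 + 0.3086×731.3 − 0.04193×2.18×731.3 = -32.60 mGal
Δg_SB(B) = 977973.02 − 978147.96 + 0.3086×328.0 − 0.04193×2.18×328.0 = -103.70 mGal
Difference = -103.70 − (-32.60) = -71.10 mGal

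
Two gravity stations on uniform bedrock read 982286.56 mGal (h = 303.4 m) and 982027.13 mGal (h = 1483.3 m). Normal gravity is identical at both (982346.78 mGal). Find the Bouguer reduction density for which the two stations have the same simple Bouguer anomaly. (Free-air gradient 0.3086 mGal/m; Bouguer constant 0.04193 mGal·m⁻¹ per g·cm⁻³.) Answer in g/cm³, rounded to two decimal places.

Δg_obs = 982027.13 − 982286.56 = -259.43 mGal over Δh = 1483.3 − 303.4 = 1179.9 m
Equal Bouguer anomalies ⇒ Δg_obs + (0.3086 − 0.04193ρ)·Δh = 0
0.3086 − 0.04193ρ = −Δg_obs/Δh = 0.21987
ρ = (0.3086 − 0.21987) / 0.04193 = 2.12 g/cm³

2.12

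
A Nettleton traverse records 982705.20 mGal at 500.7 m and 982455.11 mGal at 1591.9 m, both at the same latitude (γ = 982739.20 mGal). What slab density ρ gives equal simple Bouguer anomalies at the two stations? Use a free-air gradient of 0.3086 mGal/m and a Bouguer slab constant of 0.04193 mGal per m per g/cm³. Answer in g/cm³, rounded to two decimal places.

Δg_obs = 982455.11 − 982705.20 = -250.09 mGal over Δh = 1591.9 − 500.7 = 1091.2 m
Equal Bouguer anomalies ⇒ Δg_obs + (0.3086 − 0.04193ρ)·Δh = 0
0.3086 − 0.04193ρ = −Δg_obs/Δh = 0.22919
ρ = (0.3086 − 0.22919) / 0.04193 = 1.89 g/cm³

1.89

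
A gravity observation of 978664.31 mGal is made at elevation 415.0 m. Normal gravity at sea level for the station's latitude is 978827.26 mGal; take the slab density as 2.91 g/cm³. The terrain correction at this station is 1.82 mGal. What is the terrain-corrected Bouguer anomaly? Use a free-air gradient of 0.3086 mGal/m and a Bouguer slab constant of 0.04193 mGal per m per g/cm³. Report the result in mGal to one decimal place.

-83.7

Free-air correction = 0.3086 × 415.0 = 128.07 mGal
Free-air anomaly = 978664.31 − 978827.26 + (128.07) = -34.88 mGal
Bouguer slab correction = 0.04193 × 2.91 × 415.0 = 50.64 mGal
Simple Bouguer anomaly = -34.88 − (50.64) = -85.52 mGal
Complete Bouguer anomaly = -85.52 + 1.82 = -83.70 mGal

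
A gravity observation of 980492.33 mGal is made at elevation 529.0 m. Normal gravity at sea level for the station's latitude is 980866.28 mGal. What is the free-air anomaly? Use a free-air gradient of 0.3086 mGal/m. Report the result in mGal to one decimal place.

-210.7

Free-air correction = 0.3086 × 529.0 = 163.25 mGal
Free-air anomaly = 980492.33 − 980866.28 + (163.25) = -210.70 mGal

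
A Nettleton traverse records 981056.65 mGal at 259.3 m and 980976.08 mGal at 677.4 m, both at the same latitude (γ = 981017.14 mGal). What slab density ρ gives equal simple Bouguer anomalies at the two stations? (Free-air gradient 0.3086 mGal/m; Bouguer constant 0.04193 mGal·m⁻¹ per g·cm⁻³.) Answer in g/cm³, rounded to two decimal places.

Δg_obs = 980976.08 − 981056.65 = -80.57 mGal over Δh = 677.4 − 259.3 = 418.1 m
Equal Bouguer anomalies ⇒ Δg_obs + (0.3086 − 0.04193ρ)·Δh = 0
0.3086 − 0.04193ρ = −Δg_obs/Δh = 0.19271
ρ = (0.3086 − 0.19271) / 0.04193 = 2.76 g/cm³

2.76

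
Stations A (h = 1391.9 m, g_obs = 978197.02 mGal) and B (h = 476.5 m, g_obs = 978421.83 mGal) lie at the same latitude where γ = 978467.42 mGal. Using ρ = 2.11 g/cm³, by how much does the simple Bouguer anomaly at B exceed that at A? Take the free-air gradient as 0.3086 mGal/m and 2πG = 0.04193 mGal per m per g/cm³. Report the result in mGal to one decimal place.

23.3

Δg_SB(A) = 978197.02 − 978467.42 + 0.3086×1391.9 − 0.04193×2.11×1391.9 = 36.00 mGal
Δg_SB(B) = 978421.83 − 978467.42 + 0.3086×476.5 − 0.04193×2.11×476.5 = 59.30 mGal
Difference = 59.30 − (36.00) = 23.30 mGal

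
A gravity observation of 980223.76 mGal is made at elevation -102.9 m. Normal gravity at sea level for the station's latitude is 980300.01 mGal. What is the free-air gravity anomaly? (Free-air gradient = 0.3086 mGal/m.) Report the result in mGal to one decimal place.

Free-air correction = 0.3086 × -102.9 = -31.75 mGal
Free-air anomaly = 980223.76 − 980300.01 + (-31.75) = -108.00 mGal

-108.0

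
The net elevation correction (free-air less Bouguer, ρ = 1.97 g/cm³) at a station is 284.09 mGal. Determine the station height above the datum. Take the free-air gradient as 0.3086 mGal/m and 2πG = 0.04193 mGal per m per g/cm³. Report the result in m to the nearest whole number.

1257

Combined gradient = 0.3086 − 0.04193 × 1.97 = 0.2259979 mGal/m
h = 284.09 / 0.2259979 = 1257.05 m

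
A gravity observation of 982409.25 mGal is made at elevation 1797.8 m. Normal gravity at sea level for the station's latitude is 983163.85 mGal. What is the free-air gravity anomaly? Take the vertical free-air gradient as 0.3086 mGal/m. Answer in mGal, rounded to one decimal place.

-199.8

Free-air correction = 0.3086 × 1797.8 = 554.80 mGal
Free-air anomaly = 982409.25 − 983163.85 + (554.80) = -199.80 mGal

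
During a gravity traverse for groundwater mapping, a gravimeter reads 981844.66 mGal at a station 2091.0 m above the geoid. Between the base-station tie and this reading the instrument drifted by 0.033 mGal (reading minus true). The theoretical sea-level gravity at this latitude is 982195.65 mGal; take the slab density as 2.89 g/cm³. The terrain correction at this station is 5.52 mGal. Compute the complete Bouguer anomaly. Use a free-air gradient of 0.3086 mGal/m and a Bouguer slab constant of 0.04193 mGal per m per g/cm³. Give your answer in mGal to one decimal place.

Drift-corrected reading = 981844.66 − (0.033) = 981844.627 mGal
Free-air correction = 0.3086 × 2091.0 = 645.28 mGal
Free-air anomaly = 981844.627 − 982195.65 + (645.28) = 294.257 mGal
Bouguer slab correction = 0.04193 × 2.89 × 2091.0 = 253.38 mGal
Simple Bouguer anomaly = 294.257 − (253.38) = 40.877 mGal
Complete Bouguer anomaly = 40.877 + 5.52 = 46.397 mGal

46.4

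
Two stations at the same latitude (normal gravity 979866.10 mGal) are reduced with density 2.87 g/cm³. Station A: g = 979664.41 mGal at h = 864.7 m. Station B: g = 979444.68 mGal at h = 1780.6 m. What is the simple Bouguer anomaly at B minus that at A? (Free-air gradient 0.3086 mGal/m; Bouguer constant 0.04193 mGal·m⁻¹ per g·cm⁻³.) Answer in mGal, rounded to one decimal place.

-47.3

Δg_SB(A) = 979664.41 − 979866.10 + 0.3086×864.7 − 0.04193×2.87×864.7 = -38.90 mGal
Δg_SB(B) = 979444.68 − 979866.10 + 0.3086×1780.6 − 0.04193×2.87×1780.6 = -86.20 mGal
Difference = -86.20 − (-38.90) = -47.30 mGal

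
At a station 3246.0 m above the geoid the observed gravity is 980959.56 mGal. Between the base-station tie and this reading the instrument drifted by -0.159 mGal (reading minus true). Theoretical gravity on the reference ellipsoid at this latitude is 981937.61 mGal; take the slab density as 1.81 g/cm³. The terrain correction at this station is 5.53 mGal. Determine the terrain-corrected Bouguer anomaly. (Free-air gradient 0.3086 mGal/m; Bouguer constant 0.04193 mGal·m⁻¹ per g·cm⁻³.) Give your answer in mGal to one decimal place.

Drift-corrected reading = 980959.56 − (-0.159) = 980959.719 mGal
Free-air correction = 0.3086 × 3246.0 = 1001.72 mGal
Free-air anomaly = 980959.719 − 981937.61 + (1001.72) = 23.829 mGal
Bouguer slab correction = 0.04193 × 1.81 × 3246.0 = 246.35 mGal
Simple Bouguer anomaly = 23.829 − (246.35) = -222.521 mGal
Complete Bouguer anomaly = -222.521 + 5.53 = -216.991 mGal

-217.0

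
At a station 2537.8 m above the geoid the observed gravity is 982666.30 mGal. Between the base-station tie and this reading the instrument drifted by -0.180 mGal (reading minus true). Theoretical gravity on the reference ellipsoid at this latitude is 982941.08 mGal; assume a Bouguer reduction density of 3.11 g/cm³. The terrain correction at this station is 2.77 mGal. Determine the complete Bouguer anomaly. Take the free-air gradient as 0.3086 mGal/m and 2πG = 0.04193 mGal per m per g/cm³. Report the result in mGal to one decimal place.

Drift-corrected reading = 982666.30 − (-0.180) = 982666.480 mGal
Free-air correction = 0.3086 × 2537.8 = 783.17 mGal
Free-air anomaly = 982666.480 − 982941.08 + (783.17) = 508.570 mGal
Bouguer slab correction = 0.04193 × 3.11 × 2537.8 = 330.93 mGal
Simple Bouguer anomaly = 508.570 − (330.93) = 177.640 mGal
Complete Bouguer anomaly = 177.640 + 2.77 = 180.410 mGal

180.4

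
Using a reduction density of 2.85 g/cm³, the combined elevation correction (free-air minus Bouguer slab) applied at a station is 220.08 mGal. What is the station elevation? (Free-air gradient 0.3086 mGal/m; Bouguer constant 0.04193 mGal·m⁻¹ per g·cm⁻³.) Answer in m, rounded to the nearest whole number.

1164

Combined gradient = 0.3086 − 0.04193 × 2.85 = 0.1890995 mGal/m
h = 220.08 / 0.1890995 = 1163.83 m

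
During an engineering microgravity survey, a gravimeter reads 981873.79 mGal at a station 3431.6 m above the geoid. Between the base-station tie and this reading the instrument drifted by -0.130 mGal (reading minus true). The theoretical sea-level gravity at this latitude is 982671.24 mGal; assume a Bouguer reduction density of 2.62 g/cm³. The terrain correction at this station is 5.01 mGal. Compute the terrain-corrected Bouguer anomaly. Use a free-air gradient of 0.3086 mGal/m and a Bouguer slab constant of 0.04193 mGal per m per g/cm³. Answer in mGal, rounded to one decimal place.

Drift-corrected reading = 981873.79 − (-0.130) = 981873.920 mGal
Free-air correction = 0.3086 × 3431.6 = 1058.99 mGal
Free-air anomaly = 981873.920 − 982671.24 + (1058.99) = 261.670 mGal
Bouguer slab correction = 0.04193 × 2.62 × 3431.6 = 376.98 mGal
Simple Bouguer anomaly = 261.670 − (376.98) = -115.310 mGal
Complete Bouguer anomaly = -115.310 + 5.01 = -110.300 mGal

-110.3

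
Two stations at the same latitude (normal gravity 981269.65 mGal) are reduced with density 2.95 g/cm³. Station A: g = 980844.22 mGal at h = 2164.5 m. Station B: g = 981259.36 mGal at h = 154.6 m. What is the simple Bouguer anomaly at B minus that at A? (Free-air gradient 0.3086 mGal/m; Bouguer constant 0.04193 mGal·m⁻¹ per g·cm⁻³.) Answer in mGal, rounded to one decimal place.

43.5

Δg_SB(A) = 980844.22 − 981269.65 + 0.3086×2164.5 − 0.04193×2.95×2164.5 = -25.20 mGal
Δg_SB(B) = 981259.36 − 981269.65 + 0.3086×154.6 − 0.04193×2.95×154.6 = 18.30 mGal
Difference = 18.30 − (-25.20) = 43.50 mGal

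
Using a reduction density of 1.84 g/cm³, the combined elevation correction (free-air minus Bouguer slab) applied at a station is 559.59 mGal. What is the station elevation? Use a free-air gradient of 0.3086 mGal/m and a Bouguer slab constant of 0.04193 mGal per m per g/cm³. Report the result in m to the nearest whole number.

2418

Combined gradient = 0.3086 − 0.04193 × 1.84 = 0.2314488 mGal/m
h = 559.59 / 0.2314488 = 2417.77 m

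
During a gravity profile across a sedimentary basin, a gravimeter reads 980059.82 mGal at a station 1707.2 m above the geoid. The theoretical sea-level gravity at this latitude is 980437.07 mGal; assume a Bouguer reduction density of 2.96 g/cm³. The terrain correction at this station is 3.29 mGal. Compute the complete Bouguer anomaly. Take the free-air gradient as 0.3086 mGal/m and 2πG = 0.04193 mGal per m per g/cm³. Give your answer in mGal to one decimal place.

Free-air correction = 0.3086 × 1707.2 = 526.84 mGal
Free-air anomaly = 980059.82 − 980437.07 + (526.84) = 149.59 mGal
Bouguer slab correction = 0.04193 × 2.96 × 1707.2 = 211.89 mGal
Simple Bouguer anomaly = 149.59 − (211.89) = -62.30 mGal
Complete Bouguer anomaly = -62.30 + 3.29 = -59.01 mGal

-59.0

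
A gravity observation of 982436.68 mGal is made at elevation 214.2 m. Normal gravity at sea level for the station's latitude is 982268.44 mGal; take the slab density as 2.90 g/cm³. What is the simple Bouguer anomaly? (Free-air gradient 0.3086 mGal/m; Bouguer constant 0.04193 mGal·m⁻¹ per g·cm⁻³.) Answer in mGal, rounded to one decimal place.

208.3

Free-air correction = 0.3086 × 214.2 = 66.10 mGal
Free-air anomaly = 982436.68 − 982268.44 + (66.10) = 234.34 mGal
Bouguer slab correction = 0.04193 × 2.90 × 214.2 = 26.05 mGal
Simple Bouguer anomaly = 234.34 − (26.05) = 208.29 mGal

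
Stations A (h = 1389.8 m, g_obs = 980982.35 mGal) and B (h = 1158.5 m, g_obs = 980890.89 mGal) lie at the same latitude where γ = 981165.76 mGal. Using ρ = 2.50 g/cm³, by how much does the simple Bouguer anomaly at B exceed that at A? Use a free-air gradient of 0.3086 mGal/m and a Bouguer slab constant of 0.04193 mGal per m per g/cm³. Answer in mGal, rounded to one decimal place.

-138.6

Δg_SB(A) = 980982.35 − 981165.76 + 0.3086×1389.8 − 0.04193×2.50×1389.8 = 99.80 mGal
Δg_SB(B) = 980890.89 − 981165.76 + 0.3086×1158.5 − 0.04193×2.50×1158.5 = -38.80 mGal
Difference = -38.80 − (99.80) = -138.60 mGal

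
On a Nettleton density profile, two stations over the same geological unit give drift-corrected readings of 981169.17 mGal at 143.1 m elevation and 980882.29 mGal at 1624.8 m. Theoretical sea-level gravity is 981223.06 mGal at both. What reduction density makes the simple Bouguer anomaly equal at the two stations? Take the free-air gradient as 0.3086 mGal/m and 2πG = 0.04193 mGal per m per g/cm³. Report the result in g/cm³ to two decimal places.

2.74

Δg_obs = 980882.29 − 981169.17 = -286.88 mGal over Δh = 1624.8 − 143.1 = 1481.7 m
Equal Bouguer anomalies ⇒ Δg_obs + (0.3086 − 0.04193ρ)·Δh = 0
0.3086 − 0.04193ρ = −Δg_obs/Δh = 0.19362
ρ = (0.3086 − 0.19362) / 0.04193 = 2.74 g/cm³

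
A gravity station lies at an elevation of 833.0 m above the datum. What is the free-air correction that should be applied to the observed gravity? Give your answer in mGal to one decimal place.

257.1

Free-air correction = 0.3086 × 833.0 = 257.1 mGal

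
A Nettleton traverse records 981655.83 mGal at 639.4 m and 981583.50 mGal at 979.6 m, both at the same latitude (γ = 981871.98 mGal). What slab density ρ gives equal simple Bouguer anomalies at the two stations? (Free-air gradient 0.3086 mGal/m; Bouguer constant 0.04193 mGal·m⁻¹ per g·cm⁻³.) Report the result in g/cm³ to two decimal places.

Δg_obs = 981583.50 − 981655.83 = -72.33 mGal over Δh = 979.6 − 639.4 = 340.2 m
Equal Bouguer anomalies ⇒ Δg_obs + (0.3086 − 0.04193ρ)·Δh = 0
0.3086 − 0.04193ρ = −Δg_obs/Δh = 0.21261
ρ = (0.3086 − 0.21261) / 0.04193 = 2.29 g/cm³

2.29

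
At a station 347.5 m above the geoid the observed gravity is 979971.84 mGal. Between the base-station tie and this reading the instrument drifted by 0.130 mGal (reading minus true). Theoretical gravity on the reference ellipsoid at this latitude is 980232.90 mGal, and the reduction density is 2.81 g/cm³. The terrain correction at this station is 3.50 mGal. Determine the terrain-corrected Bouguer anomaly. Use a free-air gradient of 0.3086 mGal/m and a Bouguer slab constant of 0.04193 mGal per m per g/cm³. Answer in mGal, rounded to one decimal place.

Drift-corrected reading = 979971.84 − (0.130) = 979971.710 mGal
Free-air correction = 0.3086 × 347.5 = 107.24 mGal
Free-air anomaly = 979971.710 − 980232.90 + (107.24) = -153.950 mGal
Bouguer slab correction = 0.04193 × 2.81 × 347.5 = 40.94 mGal
Simple Bouguer anomaly = -153.950 − (40.94) = -194.890 mGal
Complete Bouguer anomaly = -194.890 + 3.50 = -191.390 mGal

-191.4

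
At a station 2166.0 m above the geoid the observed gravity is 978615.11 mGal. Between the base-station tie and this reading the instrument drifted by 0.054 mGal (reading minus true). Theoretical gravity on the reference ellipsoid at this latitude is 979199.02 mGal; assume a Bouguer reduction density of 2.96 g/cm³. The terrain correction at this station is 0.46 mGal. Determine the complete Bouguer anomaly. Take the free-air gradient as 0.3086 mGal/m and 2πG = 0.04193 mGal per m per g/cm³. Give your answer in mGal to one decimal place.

Drift-corrected reading = 978615.11 − (0.054) = 978615.056 mGal
Free-air correction = 0.3086 × 2166.0 = 668.43 mGal
Free-air anomaly = 978615.056 − 979199.02 + (668.43) = 84.466 mGal
Bouguer slab correction = 0.04193 × 2.96 × 2166.0 = 268.83 mGal
Simple Bouguer anomaly = 84.466 − (268.83) = -184.364 mGal
Complete Bouguer anomaly = -184.364 + 0.46 = -183.904 mGal

-183.9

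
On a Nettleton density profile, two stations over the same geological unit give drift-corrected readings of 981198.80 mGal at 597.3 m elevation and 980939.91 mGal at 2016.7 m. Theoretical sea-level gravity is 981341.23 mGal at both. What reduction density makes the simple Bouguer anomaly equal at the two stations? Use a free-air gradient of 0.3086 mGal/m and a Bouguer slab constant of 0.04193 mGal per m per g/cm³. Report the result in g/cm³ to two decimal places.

3.01

Δg_obs = 980939.91 − 981198.80 = -258.89 mGal over Δh = 2016.7 − 597.3 = 1419.4 m
Equal Bouguer anomalies ⇒ Δg_obs + (0.3086 − 0.04193ρ)·Δh = 0
0.3086 − 0.04193ρ = −Δg_obs/Δh = 0.18239
ρ = (0.3086 − 0.18239) / 0.04193 = 3.01 g/cm³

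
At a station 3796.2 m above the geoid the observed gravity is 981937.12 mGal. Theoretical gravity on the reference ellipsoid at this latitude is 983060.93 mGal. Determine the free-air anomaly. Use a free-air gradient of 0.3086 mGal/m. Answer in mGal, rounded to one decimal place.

47.7

Free-air correction = 0.3086 × 3796.2 = 1171.51 mGal
Free-air anomaly = 981937.12 − 983060.93 + (1171.51) = 47.70 mGal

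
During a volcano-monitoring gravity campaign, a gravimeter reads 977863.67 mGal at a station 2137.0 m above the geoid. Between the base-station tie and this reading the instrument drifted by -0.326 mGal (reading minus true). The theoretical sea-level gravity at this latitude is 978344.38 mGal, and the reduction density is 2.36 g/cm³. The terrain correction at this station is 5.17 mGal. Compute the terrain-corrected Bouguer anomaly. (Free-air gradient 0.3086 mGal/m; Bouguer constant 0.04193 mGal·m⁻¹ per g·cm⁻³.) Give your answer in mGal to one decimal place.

Drift-corrected reading = 977863.67 − (-0.326) = 977863.996 mGal
Free-air correction = 0.3086 × 2137.0 = 659.48 mGal
Free-air anomaly = 977863.996 − 978344.38 + (659.48) = 179.096 mGal
Bouguer slab correction = 0.04193 × 2.36 × 2137.0 = 211.47 mGal
Simple Bouguer anomaly = 179.096 − (211.47) = -32.374 mGal
Complete Bouguer anomaly = -32.374 + 5.17 = -27.204 mGal

-27.2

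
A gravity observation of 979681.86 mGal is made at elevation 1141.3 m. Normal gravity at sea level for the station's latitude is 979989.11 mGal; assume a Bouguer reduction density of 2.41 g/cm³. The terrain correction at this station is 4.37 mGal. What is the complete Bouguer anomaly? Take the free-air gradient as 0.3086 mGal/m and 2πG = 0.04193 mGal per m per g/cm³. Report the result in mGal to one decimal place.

-66.0

Free-air correction = 0.3086 × 1141.3 = 352.21 mGal
Free-air anomaly = 979681.86 − 979989.11 + (352.21) = 44.96 mGal
Bouguer slab correction = 0.04193 × 2.41 × 1141.3 = 115.33 mGal
Simple Bouguer anomaly = 44.96 − (115.33) = -70.37 mGal
Complete Bouguer anomaly = -70.37 + 4.37 = -66.00 mGal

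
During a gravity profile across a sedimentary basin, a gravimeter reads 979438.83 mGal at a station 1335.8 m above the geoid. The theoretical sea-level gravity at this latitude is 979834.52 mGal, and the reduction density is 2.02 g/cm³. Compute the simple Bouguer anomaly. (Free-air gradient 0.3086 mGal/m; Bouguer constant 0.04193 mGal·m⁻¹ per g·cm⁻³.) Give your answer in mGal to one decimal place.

-96.6

Free-air correction = 0.3086 × 1335.8 = 412.23 mGal
Free-air anomaly = 979438.83 − 979834.52 + (412.23) = 16.54 mGal
Bouguer slab correction = 0.04193 × 2.02 × 1335.8 = 113.14 mGal
Simple Bouguer anomaly = 16.54 − (113.14) = -96.60 mGal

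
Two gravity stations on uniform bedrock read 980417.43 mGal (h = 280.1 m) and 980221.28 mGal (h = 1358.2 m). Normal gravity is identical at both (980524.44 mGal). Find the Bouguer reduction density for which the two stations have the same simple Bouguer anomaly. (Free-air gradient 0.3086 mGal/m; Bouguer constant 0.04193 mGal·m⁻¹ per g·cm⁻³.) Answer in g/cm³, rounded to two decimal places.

Δg_obs = 980221.28 − 980417.43 = -196.15 mGal over Δh = 1358.2 − 280.1 = 1078.1 m
Equal Bouguer anomalies ⇒ Δg_obs + (0.3086 − 0.04193ρ)·Δh = 0
0.3086 − 0.04193ρ = −Δg_obs/Δh = 0.18194
ρ = (0.3086 − 0.18194) / 0.04193 = 3.02 g/cm³

3.02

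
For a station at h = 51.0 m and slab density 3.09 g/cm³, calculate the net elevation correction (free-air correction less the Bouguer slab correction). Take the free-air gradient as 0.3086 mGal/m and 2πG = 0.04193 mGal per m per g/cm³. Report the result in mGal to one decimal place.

Combined gradient = 0.3086 − 0.04193 × 3.09 = 0.1790363 mGal/m
Combined elevation correction = 0.1790363 × 51.0 = 9.1 mGal

9.1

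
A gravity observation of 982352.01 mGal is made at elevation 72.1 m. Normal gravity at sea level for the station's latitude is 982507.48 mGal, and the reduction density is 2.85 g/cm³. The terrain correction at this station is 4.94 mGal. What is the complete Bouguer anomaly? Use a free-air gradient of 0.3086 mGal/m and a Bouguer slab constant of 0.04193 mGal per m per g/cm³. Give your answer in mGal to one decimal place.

-136.9

Free-air correction = 0.3086 × 72.1 = 22.25 mGal
Free-air anomaly = 982352.01 − 982507.48 + (22.25) = -133.22 mGal
Bouguer slab correction = 0.04193 × 2.85 × 72.1 = 8.62 mGal
Simple Bouguer anomaly = -133.22 − (8.62) = -141.84 mGal
Complete Bouguer anomaly = -141.84 + 4.94 = -136.90 mGal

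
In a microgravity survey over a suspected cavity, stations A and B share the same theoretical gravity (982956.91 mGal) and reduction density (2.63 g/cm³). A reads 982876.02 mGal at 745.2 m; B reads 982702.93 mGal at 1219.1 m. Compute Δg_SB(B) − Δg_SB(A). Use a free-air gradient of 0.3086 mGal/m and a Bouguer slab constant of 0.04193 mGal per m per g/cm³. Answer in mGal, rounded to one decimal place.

Δg_SB(A) = 982876.02 − 982956.91 + 0.3086×745.2 − 0.04193×2.63×745.2 = 66.90 mGal
Δg_SB(B) = 982702.93 − 982956.91 + 0.3086×1219.1 − 0.04193×2.63×1219.1 = -12.20 mGal
Difference = -12.20 − (66.90) = -79.10 mGal

-79.1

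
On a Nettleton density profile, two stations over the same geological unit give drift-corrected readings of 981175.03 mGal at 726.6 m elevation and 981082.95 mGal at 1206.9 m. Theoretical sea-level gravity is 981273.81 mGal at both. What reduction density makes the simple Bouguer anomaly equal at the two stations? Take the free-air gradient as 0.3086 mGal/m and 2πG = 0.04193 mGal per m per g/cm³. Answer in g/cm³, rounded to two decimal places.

2.79

Δg_obs = 981082.95 − 981175.03 = -92.08 mGal over Δh = 1206.9 − 726.6 = 480.3 m
Equal Bouguer anomalies ⇒ Δg_obs + (0.3086 − 0.04193ρ)·Δh = 0
0.3086 − 0.04193ρ = −Δg_obs/Δh = 0.19171
ρ = (0.3086 − 0.19171) / 0.04193 = 2.79 g/cm³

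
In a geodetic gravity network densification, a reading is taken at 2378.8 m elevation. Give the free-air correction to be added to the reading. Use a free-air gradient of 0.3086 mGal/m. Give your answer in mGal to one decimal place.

Free-air correction = 0.3086 × 2378.8 = 734.1 mGal

734.1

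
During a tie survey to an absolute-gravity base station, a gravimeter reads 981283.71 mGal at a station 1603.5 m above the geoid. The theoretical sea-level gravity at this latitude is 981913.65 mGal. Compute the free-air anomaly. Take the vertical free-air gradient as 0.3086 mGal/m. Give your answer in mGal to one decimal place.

Free-air correction = 0.3086 × 1603.5 = 494.84 mGal
Free-air anomaly = 981283.71 − 981913.65 + (494.84) = -135.10 mGal

-135.1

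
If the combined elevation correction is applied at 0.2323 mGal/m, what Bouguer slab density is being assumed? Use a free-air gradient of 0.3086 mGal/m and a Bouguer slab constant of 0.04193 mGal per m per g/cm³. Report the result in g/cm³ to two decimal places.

0.2323 = 0.3086 − 0.04193 × ρ
ρ = (0.3086 − 0.2323) / 0.04193 = 1.82 g/cm³

1.82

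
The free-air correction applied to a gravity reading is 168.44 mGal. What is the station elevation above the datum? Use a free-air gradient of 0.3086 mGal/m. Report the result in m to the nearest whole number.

546

h = 168.44 / 0.3086 = 545.82 m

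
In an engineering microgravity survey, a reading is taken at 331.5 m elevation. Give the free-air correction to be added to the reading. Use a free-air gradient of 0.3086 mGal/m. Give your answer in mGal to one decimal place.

102.3

Free-air correction = 0.3086 × 331.5 = 102.3 mGal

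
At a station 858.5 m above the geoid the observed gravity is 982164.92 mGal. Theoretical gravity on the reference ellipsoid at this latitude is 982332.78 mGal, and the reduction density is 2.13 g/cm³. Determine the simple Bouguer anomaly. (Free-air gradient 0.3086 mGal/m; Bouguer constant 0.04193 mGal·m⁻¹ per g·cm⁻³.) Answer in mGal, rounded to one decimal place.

Free-air correction = 0.3086 × 858.5 = 264.93 mGal
Free-air anomaly = 982164.92 − 982332.78 + (264.93) = 97.07 mGal
Bouguer slab correction = 0.04193 × 2.13 × 858.5 = 76.67 mGal
Simple Bouguer anomaly = 97.07 − (76.67) = 20.40 mGal

20.4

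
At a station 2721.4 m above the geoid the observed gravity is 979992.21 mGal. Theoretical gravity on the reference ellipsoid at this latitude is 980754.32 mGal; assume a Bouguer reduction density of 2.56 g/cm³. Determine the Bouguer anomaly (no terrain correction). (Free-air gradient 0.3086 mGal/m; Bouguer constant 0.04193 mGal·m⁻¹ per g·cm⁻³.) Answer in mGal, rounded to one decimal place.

Free-air correction = 0.3086 × 2721.4 = 839.82 mGal
Free-air anomaly = 979992.21 − 980754.32 + (839.82) = 77.71 mGal
Bouguer slab correction = 0.04193 × 2.56 × 2721.4 = 292.12 mGal
Simple Bouguer anomaly = 77.71 − (292.12) = -214.41 mGal

-214.4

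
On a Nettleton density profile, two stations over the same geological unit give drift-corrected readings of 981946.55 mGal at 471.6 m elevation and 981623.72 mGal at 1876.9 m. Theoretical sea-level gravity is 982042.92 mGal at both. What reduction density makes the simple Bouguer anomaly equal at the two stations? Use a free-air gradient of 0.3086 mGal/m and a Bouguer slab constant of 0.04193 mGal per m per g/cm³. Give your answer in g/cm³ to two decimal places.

1.88

Δg_obs = 981623.72 − 981946.55 = -322.83 mGal over Δh = 1876.9 − 471.6 = 1405.3 m
Equal Bouguer anomalies ⇒ Δg_obs + (0.3086 − 0.04193ρ)·Δh = 0
0.3086 − 0.04193ρ = −Δg_obs/Δh = 0.22972
ρ = (0.3086 − 0.22972) / 0.04193 = 1.88 g/cm³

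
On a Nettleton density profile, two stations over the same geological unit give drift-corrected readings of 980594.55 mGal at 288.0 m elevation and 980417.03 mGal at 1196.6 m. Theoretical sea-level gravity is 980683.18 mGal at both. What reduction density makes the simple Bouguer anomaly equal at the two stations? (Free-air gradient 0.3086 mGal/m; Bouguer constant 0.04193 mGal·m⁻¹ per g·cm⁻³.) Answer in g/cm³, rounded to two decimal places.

Δg_obs = 980417.03 − 980594.55 = -177.52 mGal over Δh = 1196.6 − 288.0 = 908.6 m
Equal Bouguer anomalies ⇒ Δg_obs + (0.3086 − 0.04193ρ)·Δh = 0
0.3086 − 0.04193ρ = −Δg_obs/Δh = 0.19538
ρ = (0.3086 − 0.19538) / 0.04193 = 2.70 g/cm³

2.70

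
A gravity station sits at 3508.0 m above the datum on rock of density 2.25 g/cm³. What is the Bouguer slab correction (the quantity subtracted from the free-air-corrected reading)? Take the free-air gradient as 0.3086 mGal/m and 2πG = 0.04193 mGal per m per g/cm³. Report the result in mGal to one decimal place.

331.0

Bouguer slab correction = 0.04193 × 2.25 × 3508.0 = 331.0 mGal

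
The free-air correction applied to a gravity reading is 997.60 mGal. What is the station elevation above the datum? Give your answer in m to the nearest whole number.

h = 997.60 / 0.3086 = 3232.66 m

3233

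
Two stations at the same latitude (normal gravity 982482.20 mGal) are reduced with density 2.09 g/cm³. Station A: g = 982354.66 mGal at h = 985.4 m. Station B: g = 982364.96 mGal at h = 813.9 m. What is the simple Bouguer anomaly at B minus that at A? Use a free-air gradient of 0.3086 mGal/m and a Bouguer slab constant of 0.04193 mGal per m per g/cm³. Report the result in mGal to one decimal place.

-27.6

Δg_SB(A) = 982354.66 − 982482.20 + 0.3086×985.4 − 0.04193×2.09×985.4 = 90.20 mGal
Δg_SB(B) = 982364.96 − 982482.20 + 0.3086×813.9 − 0.04193×2.09×813.9 = 62.60 mGal
Difference = 62.60 − (90.20) = -27.60 mGal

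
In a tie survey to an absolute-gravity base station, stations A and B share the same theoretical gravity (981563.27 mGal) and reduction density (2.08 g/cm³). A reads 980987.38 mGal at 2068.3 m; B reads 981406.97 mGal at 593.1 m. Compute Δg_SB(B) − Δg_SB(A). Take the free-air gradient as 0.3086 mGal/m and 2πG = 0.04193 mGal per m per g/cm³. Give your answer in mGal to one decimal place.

Δg_SB(A) = 980987.38 − 981563.27 + 0.3086×2068.3 − 0.04193×2.08×2068.3 = -118.00 mGal
Δg_SB(B) = 981406.97 − 981563.27 + 0.3086×593.1 − 0.04193×2.08×593.1 = -25.00 mGal
Difference = -25.00 − (-118.00) = 93.00 mGal

93.0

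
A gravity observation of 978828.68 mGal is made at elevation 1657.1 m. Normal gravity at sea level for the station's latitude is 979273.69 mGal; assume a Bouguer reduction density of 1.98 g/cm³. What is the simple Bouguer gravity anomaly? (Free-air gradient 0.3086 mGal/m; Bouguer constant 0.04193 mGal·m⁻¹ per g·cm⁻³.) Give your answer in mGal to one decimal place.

Free-air correction = 0.3086 × 1657.1 = 511.38 mGal
Free-air anomaly = 978828.68 − 979273.69 + (511.38) = 66.37 mGal
Bouguer slab correction = 0.04193 × 1.98 × 1657.1 = 137.57 mGal
Simple Bouguer anomaly = 66.37 − (137.57) = -71.20 mGal

-71.2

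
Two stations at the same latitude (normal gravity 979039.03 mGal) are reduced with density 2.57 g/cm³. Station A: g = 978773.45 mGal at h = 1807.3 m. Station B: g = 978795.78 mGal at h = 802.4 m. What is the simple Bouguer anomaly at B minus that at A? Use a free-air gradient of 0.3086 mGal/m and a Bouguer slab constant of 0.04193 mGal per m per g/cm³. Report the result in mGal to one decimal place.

-179.5

Δg_SB(A) = 978773.45 − 979039.03 + 0.3086×1807.3 − 0.04193×2.57×1807.3 = 97.40 mGal
Δg_SB(B) = 978795.78 − 979039.03 + 0.3086×802.4 − 0.04193×2.57×802.4 = -82.10 mGal
Difference = -82.10 − (97.40) = -179.50 mGal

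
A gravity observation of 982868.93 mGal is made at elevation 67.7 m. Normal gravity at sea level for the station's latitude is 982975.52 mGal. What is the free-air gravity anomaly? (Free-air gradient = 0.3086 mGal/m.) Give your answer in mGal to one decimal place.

Free-air correction = 0.3086 × 67.7 = 20.89 mGal
Free-air anomaly = 982868.93 − 982975.52 + (20.89) = -85.70 mGal

-85.7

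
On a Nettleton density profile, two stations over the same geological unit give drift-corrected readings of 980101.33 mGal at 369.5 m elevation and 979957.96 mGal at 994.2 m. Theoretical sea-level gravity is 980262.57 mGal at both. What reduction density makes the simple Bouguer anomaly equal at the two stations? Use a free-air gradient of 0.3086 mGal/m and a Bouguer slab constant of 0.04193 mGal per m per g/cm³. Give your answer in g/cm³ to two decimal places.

Δg_obs = 979957.96 − 980101.33 = -143.37 mGal over Δh = 994.2 − 369.5 = 624.7 m
Equal Bouguer anomalies ⇒ Δg_obs + (0.3086 − 0.04193ρ)·Δh = 0
0.3086 − 0.04193ρ = −Δg_obs/Δh = 0.22950
ρ = (0.3086 − 0.22950) / 0.04193 = 1.89 g/cm³

1.89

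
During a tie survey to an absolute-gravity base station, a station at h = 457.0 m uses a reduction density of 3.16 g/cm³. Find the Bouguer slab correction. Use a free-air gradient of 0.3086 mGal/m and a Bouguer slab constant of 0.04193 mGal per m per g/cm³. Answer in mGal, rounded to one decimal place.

Bouguer slab correction = 0.04193 × 3.16 × 457.0 = 60.6 mGal

60.6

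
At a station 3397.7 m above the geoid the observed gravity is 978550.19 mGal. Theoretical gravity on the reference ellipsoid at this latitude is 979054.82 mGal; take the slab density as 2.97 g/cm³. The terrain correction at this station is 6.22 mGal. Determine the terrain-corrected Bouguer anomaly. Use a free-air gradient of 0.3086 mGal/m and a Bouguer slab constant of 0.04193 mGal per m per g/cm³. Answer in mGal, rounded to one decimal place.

127.0

Free-air correction = 0.3086 × 3397.7 = 1048.53 mGal
Free-air anomaly = 978550.19 − 979054.82 + (1048.53) = 543.90 mGal
Bouguer slab correction = 0.04193 × 2.97 × 3397.7 = 423.12 mGal
Simple Bouguer anomaly = 543.90 − (423.12) = 120.78 mGal
Complete Bouguer anomaly = 120.78 + 6.22 = 127.00 mGal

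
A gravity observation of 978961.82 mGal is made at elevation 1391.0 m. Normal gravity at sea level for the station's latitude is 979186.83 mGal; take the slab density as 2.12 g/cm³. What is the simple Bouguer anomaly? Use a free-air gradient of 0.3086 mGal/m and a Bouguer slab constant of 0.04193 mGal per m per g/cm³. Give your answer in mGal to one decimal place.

80.6

Free-air correction = 0.3086 × 1391.0 = 429.26 mGal
Free-air anomaly = 978961.82 − 979186.83 + (429.26) = 204.25 mGal
Bouguer slab correction = 0.04193 × 2.12 × 1391.0 = 123.65 mGal
Simple Bouguer anomaly = 204.25 − (123.65) = 80.60 mGal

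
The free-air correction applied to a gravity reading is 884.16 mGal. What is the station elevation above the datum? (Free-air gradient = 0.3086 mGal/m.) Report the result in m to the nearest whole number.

2865

h = 884.16 / 0.3086 = 2865.07 m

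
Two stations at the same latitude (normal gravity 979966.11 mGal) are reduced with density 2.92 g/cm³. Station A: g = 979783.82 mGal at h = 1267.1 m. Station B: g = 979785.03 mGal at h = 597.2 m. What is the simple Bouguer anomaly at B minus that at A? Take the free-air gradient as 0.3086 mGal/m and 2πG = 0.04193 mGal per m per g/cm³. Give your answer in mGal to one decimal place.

-123.5

Δg_SB(A) = 979783.82 − 979966.11 + 0.3086×1267.1 − 0.04193×2.92×1267.1 = 53.60 mGal
Δg_SB(B) = 979785.03 − 979966.11 + 0.3086×597.2 − 0.04193×2.92×597.2 = -69.90 mGal
Difference = -69.90 − (53.60) = -123.50 mGal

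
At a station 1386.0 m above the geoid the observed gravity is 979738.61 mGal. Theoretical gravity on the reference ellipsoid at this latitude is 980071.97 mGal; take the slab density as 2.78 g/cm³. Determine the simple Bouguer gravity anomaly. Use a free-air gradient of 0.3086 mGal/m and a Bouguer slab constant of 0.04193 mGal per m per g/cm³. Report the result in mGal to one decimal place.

Free-air correction = 0.3086 × 1386.0 = 427.72 mGal
Free-air anomaly = 979738.61 − 980071.97 + (427.72) = 94.36 mGal
Bouguer slab correction = 0.04193 × 2.78 × 1386.0 = 161.56 mGal
Simple Bouguer anomaly = 94.36 − (161.56) = -67.20 mGal

-67.2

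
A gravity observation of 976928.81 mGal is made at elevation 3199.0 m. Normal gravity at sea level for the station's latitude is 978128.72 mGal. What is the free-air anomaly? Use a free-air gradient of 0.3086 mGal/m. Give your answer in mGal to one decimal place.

Free-air correction = 0.3086 × 3199.0 = 987.21 mGal
Free-air anomaly = 976928.81 − 978128.72 + (987.21) = -212.70 mGal

-212.7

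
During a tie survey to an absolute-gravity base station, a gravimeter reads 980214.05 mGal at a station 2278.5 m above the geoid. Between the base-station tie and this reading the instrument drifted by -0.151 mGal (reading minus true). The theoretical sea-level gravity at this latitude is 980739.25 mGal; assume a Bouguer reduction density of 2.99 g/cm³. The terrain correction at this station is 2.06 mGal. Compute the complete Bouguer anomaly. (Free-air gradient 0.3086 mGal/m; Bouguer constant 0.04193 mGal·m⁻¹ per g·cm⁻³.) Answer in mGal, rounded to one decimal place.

-105.5

Drift-corrected reading = 980214.05 − (-0.151) = 980214.201 mGal
Free-air correction = 0.3086 × 2278.5 = 703.15 mGal
Free-air anomaly = 980214.201 − 980739.25 + (703.15) = 178.101 mGal
Bouguer slab correction = 0.04193 × 2.99 × 2278.5 = 285.66 mGal
Simple Bouguer anomaly = 178.101 − (285.66) = -107.559 mGal
Complete Bouguer anomaly = -107.559 + 2.06 = -105.499 mGal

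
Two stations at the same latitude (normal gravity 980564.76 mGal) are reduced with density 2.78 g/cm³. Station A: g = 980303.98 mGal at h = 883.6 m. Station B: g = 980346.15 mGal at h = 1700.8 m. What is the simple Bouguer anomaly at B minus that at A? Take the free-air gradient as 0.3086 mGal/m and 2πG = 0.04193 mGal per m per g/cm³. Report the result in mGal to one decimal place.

Δg_SB(A) = 980303.98 − 980564.76 + 0.3086×883.6 − 0.04193×2.78×883.6 = -91.10 mGal
Δg_SB(B) = 980346.15 − 980564.76 + 0.3086×1700.8 − 0.04193×2.78×1700.8 = 108.00 mGal
Difference = 108.00 − (-91.10) = 199.10 mGal

199.1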